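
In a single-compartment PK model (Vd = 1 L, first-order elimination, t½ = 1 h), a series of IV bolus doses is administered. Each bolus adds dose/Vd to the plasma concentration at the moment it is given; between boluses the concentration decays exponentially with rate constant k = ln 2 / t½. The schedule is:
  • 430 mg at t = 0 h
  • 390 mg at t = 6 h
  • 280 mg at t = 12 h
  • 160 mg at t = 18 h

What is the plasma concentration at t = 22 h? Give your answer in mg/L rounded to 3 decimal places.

k = ln 2 / 1 = 0.69315 per h
Dose 1 (430 mg at t=0 h): 430·exp(−0.69315·22) = 0.000 mg/L
Dose 2 (390 mg at t=6 h): 390·exp(−0.69315·16) = 0.006 mg/L
Dose 3 (280 mg at t=12 h): 280·exp(−0.69315·10) = 0.273 mg/L
Dose 4 (160 mg at t=18 h): 160·exp(−0.69315·4) = 10.000 mg/L
C(22) = 0.000 + 0.006 + 0.273 + 10.000 = 10.279 mg/L

10.279 mg/L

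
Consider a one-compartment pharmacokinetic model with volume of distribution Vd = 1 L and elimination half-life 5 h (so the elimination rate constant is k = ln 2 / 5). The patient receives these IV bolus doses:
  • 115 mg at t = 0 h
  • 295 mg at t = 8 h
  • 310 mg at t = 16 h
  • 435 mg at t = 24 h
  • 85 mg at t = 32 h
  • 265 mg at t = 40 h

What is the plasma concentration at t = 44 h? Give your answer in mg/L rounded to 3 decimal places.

204.150 mg/L

k = ln 2 / 5 = 0.13863 per h
Dose 1 (115 mg at t=0 h): 115·exp(−0.13863·44) = 0.258 mg/L
Dose 2 (295 mg at t=8 h): 295·exp(−0.13863·36) = 2.006 mg/L
Dose 3 (310 mg at t=16 h): 310·exp(−0.13863·28) = 6.391 mg/L
Dose 4 (435 mg at t=24 h): 435·exp(−0.13863·20) = 27.188 mg/L
Dose 5 (85 mg at t=32 h): 85·exp(−0.13863·12) = 16.104 mg/L
Dose 6 (265 mg at t=40 h): 265·exp(−0.13863·4) = 152.203 mg/L
C(44) = 0.258 + 2.006 + 6.391 + 27.188 + 16.104 + 152.203 = 204.150 mg/L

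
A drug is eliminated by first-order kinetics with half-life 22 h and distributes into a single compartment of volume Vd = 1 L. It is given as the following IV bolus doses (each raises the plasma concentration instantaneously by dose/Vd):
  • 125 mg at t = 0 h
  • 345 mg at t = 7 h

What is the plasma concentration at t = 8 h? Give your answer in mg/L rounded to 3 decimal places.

431.450 mg/L

k = ln 2 / 22 = 0.03151 per h
Dose 1 (125 mg at t=0 h): 125·exp(−0.03151·8) = 97.150 mg/L
Dose 2 (345 mg at t=7 h): 345·exp(−0.03151·1) = 334.300 mg/L
C(8) = 97.150 + 334.300 = 431.450 mg/L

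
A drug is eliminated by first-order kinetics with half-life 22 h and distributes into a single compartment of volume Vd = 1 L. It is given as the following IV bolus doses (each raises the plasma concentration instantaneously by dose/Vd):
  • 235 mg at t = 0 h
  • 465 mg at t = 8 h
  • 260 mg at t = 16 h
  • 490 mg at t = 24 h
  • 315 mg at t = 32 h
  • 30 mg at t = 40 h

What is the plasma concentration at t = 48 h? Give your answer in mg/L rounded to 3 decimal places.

k = ln 2 / 22 = 0.03151 per h
Dose 1 (235 mg at t=0 h): 235·exp(−0.03151·48) = 51.793 mg/L
Dose 2 (465 mg at t=8 h): 465·exp(−0.03151·40) = 131.864 mg/L
Dose 3 (260 mg at t=16 h): 260·exp(−0.03151·32) = 94.866 mg/L
Dose 4 (490 mg at t=24 h): 490·exp(−0.03151·24) = 230.038 mg/L
Dose 5 (315 mg at t=32 h): 315·exp(−0.03151·16) = 190.274 mg/L
Dose 6 (30 mg at t=40 h): 30·exp(−0.03151·8) = 23.316 mg/L
C(48) = 51.793 + 131.864 + 94.866 + 230.038 + 190.274 + 23.316 = 722.152 mg/L

722.152 mg/L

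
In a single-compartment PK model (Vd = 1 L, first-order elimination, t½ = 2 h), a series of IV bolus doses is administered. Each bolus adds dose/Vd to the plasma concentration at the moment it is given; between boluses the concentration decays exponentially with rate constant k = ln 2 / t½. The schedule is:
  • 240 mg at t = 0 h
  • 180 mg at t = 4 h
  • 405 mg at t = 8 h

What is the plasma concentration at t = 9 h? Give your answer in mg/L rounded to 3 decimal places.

328.805 mg/L

k = ln 2 / 2 = 0.34657 per h
Dose 1 (240 mg at t=0 h): 240·exp(−0.34657·9) = 10.607 mg/L
Dose 2 (180 mg at t=4 h): 180·exp(−0.34657·5) = 31.820 mg/L
Dose 3 (405 mg at t=8 h): 405·exp(−0.34657·1) = 286.378 mg/L
C(9) = 10.607 + 31.820 + 286.378 = 328.805 mg/L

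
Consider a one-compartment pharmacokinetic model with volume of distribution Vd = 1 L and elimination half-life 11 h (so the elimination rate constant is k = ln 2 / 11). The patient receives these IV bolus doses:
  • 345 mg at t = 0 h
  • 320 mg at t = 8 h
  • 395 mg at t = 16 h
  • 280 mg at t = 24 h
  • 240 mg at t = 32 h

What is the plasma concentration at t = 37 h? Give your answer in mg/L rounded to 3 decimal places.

488.717 mg/L

k = ln 2 / 11 = 0.06301 per h
Dose 1 (345 mg at t=0 h): 345·exp(−0.06301·37) = 33.517 mg/L
Dose 2 (320 mg at t=8 h): 320·exp(−0.06301·29) = 51.467 mg/L
Dose 3 (395 mg at t=16 h): 395·exp(−0.06301·21) = 105.173 mg/L
Dose 4 (280 mg at t=24 h): 280·exp(−0.06301·13) = 123.423 mg/L
Dose 5 (240 mg at t=32 h): 240·exp(−0.06301·5) = 175.138 mg/L
C(37) = 33.517 + 51.467 + 105.173 + 123.423 + 175.138 = 488.717 mg/L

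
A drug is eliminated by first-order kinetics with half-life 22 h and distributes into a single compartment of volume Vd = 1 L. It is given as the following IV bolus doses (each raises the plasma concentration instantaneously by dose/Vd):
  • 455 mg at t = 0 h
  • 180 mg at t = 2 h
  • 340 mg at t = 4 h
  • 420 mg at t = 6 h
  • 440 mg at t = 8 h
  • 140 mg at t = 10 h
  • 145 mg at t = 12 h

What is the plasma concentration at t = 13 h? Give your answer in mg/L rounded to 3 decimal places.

k = ln 2 / 22 = 0.03151 per h
Dose 1 (455 mg at t=0 h): 455·exp(−0.03151·13) = 302.086 mg/L
Dose 2 (180 mg at t=2 h): 180·exp(−0.03151·11) = 127.279 mg/L
Dose 3 (340 mg at t=4 h): 340·exp(−0.03151·9) = 256.053 mg/L
Dose 4 (420 mg at t=6 h): 420·exp(−0.03151·7) = 336.874 mg/L
Dose 5 (440 mg at t=8 h): 440·exp(−0.03151·5) = 375.869 mg/L
Dose 6 (140 mg at t=10 h): 140·exp(−0.03151·3) = 127.373 mg/L
Dose 7 (145 mg at t=12 h): 145·exp(−0.03151·1) = 140.503 mg/L
C(13) = 302.086 + 127.279 + 256.053 + 336.874 + 375.869 + 127.373 + 140.503 = 1666.037 mg/L

1666.037 mg/L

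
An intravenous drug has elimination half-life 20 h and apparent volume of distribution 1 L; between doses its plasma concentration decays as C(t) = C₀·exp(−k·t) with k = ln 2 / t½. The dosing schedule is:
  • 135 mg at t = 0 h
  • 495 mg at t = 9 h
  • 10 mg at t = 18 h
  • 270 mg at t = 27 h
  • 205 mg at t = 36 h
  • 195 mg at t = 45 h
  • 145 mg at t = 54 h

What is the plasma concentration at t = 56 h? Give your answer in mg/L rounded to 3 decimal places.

588.960 mg/L

k = ln 2 / 20 = 0.03466 per h
Dose 1 (135 mg at t=0 h): 135·exp(−0.03466·56) = 19.384 mg/L
Dose 2 (495 mg at t=9 h): 495·exp(−0.03466·47) = 97.092 mg/L
Dose 3 (10 mg at t=18 h): 10·exp(−0.03466·38) = 2.679 mg/L
Dose 4 (270 mg at t=27 h): 270·exp(−0.03466·29) = 98.826 mg/L
Dose 5 (205 mg at t=36 h): 205·exp(−0.03466·20) = 102.500 mg/L
Dose 6 (195 mg at t=45 h): 195·exp(−0.03466·11) = 133.189 mg/L
Dose 7 (145 mg at t=54 h): 145·exp(−0.03466·2) = 135.290 mg/L
C(56) = 19.384 + 97.092 + 2.679 + 98.826 + 102.500 + 133.189 + 135.290 = 588.960 mg/L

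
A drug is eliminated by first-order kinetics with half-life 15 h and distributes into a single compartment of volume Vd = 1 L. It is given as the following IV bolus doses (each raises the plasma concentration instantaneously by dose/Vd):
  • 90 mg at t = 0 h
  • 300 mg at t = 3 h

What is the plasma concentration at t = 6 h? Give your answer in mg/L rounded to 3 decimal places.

k = ln 2 / 15 = 0.04621 per h
Dose 1 (90 mg at t=0 h): 90·exp(−0.04621·6) = 68.207 mg/L
Dose 2 (300 mg at t=3 h): 300·exp(−0.04621·3) = 261.165 mg/L
C(6) = 68.207 + 261.165 = 329.372 mg/L

329.372 mg/L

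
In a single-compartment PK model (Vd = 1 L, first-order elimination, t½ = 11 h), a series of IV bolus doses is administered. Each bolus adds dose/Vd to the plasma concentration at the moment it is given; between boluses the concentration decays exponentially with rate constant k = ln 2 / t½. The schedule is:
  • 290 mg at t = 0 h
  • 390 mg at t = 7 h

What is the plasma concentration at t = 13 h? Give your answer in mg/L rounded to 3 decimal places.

k = ln 2 / 11 = 0.06301 per h
Dose 1 (290 mg at t=0 h): 290·exp(−0.06301·13) = 127.831 mg/L
Dose 2 (390 mg at t=7 h): 390·exp(−0.06301·6) = 267.218 mg/L
C(13) = 127.831 + 267.218 = 395.049 mg/L

395.049 mg/L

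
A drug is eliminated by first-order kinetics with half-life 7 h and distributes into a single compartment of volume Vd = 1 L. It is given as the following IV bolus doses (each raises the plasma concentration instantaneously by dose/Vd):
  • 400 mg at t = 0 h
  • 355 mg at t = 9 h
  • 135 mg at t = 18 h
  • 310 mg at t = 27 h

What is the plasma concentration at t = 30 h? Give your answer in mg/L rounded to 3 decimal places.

336.354 mg/L

k = ln 2 / 7 = 0.09902 per h
Dose 1 (400 mg at t=0 h): 400·exp(−0.09902·30) = 20.508 mg/L
Dose 2 (355 mg at t=9 h): 355·exp(−0.09902·21) = 44.375 mg/L
Dose 3 (135 mg at t=18 h): 135·exp(−0.09902·12) = 41.142 mg/L
Dose 4 (310 mg at t=27 h): 310·exp(−0.09902·3) = 230.329 mg/L
C(30) = 20.508 + 44.375 + 41.142 + 230.329 = 336.354 mg/L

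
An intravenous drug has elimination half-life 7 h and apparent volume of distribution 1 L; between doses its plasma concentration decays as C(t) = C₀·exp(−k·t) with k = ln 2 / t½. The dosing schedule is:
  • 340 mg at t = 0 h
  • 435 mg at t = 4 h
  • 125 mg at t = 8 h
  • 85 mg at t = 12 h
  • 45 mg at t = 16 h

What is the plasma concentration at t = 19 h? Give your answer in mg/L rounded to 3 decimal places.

268.300 mg/L

k = ln 2 / 7 = 0.09902 per h
Dose 1 (340 mg at t=0 h): 340·exp(−0.09902·19) = 51.808 mg/L
Dose 2 (435 mg at t=4 h): 435·exp(−0.09902·15) = 98.497 mg/L
Dose 3 (125 mg at t=8 h): 125·exp(−0.09902·11) = 42.059 mg/L
Dose 4 (85 mg at t=12 h): 85·exp(−0.09902·7) = 42.500 mg/L
Dose 5 (45 mg at t=16 h): 45·exp(−0.09902·3) = 33.435 mg/L
C(19) = 51.808 + 98.497 + 42.059 + 42.500 + 33.435 = 268.300 mg/L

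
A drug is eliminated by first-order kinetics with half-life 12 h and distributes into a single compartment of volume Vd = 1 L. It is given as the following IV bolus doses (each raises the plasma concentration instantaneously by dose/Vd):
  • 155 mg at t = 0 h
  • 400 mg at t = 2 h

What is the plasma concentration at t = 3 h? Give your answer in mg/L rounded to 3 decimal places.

507.889 mg/L

k = ln 2 / 12 = 0.05776 per h
Dose 1 (155 mg at t=0 h): 155·exp(−0.05776·3) = 130.339 mg/L
Dose 2 (400 mg at t=2 h): 400·exp(−0.05776·1) = 377.550 mg/L
C(3) = 130.339 + 377.550 = 507.889 mg/L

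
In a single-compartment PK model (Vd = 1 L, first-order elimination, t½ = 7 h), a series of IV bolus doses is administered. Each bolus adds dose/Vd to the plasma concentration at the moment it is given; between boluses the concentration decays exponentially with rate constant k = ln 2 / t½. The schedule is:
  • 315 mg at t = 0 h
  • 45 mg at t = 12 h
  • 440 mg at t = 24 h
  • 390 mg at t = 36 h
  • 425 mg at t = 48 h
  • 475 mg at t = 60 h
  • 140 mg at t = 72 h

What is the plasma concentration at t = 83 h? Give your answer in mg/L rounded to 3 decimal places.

114.211 mg/L

k = ln 2 / 7 = 0.09902 per h
Dose 1 (315 mg at t=0 h): 315·exp(−0.09902·83) = 0.085 mg/L
Dose 2 (45 mg at t=12 h): 45·exp(−0.09902·71) = 0.040 mg/L
Dose 3 (440 mg at t=24 h): 440·exp(−0.09902·59) = 1.277 mg/L
Dose 4 (390 mg at t=36 h): 390·exp(−0.09902·47) = 3.714 mg/L
Dose 5 (425 mg at t=48 h): 425·exp(−0.09902·35) = 13.281 mg/L
Dose 6 (475 mg at t=60 h): 475·exp(−0.09902·23) = 48.707 mg/L
Dose 7 (140 mg at t=72 h): 140·exp(−0.09902·11) = 47.107 mg/L
C(83) = 0.085 + 0.040 + 1.277 + 3.714 + 13.281 + 48.707 + 47.107 = 114.211 mg/L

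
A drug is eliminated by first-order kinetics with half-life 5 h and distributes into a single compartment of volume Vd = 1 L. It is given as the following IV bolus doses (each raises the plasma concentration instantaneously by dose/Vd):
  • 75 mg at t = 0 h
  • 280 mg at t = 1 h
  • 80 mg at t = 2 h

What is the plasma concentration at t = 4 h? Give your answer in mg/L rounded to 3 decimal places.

288.436 mg/L

k = ln 2 / 5 = 0.13863 per h
Dose 1 (75 mg at t=0 h): 75·exp(−0.13863·4) = 43.076 mg/L
Dose 2 (280 mg at t=1 h): 280·exp(−0.13863·3) = 184.731 mg/L
Dose 3 (80 mg at t=2 h): 80·exp(−0.13863·2) = 60.629 mg/L
C(4) = 43.076 + 184.731 + 60.629 = 288.436 mg/L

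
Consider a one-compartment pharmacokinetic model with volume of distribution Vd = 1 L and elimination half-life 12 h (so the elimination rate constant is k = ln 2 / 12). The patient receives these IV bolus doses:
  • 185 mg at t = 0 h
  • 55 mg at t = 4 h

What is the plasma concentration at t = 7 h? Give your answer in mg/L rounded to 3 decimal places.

k = ln 2 / 12 = 0.05776 per h
Dose 1 (185 mg at t=0 h): 185·exp(−0.05776·7) = 123.473 mg/L
Dose 2 (55 mg at t=4 h): 55·exp(−0.05776·3) = 46.249 mg/L
C(7) = 123.473 + 46.249 = 169.722 mg/L

169.722 mg/L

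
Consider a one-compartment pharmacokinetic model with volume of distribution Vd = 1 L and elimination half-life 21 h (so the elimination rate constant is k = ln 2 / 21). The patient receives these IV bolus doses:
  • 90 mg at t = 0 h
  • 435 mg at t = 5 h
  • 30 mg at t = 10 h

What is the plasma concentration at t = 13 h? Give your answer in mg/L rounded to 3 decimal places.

k = ln 2 / 21 = 0.03301 per h
Dose 1 (90 mg at t=0 h): 90·exp(−0.03301·13) = 58.599 mg/L
Dose 2 (435 mg at t=5 h): 435·exp(−0.03301·8) = 334.050 mg/L
Dose 3 (30 mg at t=10 h): 30·exp(−0.03301·3) = 27.172 mg/L
C(13) = 58.599 + 334.050 + 27.172 = 419.821 mg/L

419.821 mg/L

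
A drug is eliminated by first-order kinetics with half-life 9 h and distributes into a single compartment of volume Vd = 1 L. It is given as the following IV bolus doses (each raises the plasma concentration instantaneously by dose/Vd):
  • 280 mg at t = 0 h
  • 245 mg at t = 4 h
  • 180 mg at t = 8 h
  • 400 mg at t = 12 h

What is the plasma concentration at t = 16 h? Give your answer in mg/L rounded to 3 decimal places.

570.038 mg/L

k = ln 2 / 9 = 0.07702 per h
Dose 1 (280 mg at t=0 h): 280·exp(−0.07702·16) = 81.657 mg/L
Dose 2 (245 mg at t=4 h): 245·exp(−0.07702·12) = 97.228 mg/L
Dose 3 (180 mg at t=8 h): 180·exp(−0.07702·8) = 97.205 mg/L
Dose 4 (400 mg at t=12 h): 400·exp(−0.07702·4) = 293.947 mg/L
C(16) = 81.657 + 97.228 + 97.205 + 293.947 = 570.038 mg/L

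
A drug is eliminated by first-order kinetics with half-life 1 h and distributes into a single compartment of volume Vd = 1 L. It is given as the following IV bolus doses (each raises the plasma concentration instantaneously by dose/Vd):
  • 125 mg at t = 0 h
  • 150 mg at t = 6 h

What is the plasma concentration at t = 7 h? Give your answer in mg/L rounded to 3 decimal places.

75.977 mg/L

k = ln 2 / 1 = 0.69315 per h
Dose 1 (125 mg at t=0 h): 125·exp(−0.69315·7) = 0.977 mg/L
Dose 2 (150 mg at t=6 h): 150·exp(−0.69315·1) = 75.000 mg/L
C(7) = 0.977 + 75.000 = 75.977 mg/L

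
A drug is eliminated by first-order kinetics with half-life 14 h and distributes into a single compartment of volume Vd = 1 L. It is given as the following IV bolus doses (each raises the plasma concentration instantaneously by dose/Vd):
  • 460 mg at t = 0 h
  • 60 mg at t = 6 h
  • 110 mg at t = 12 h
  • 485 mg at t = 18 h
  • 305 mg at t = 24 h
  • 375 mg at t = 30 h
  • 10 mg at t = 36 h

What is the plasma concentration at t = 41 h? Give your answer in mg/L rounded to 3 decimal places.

k = ln 2 / 14 = 0.04951 per h
Dose 1 (460 mg at t=0 h): 460·exp(−0.04951·41) = 60.419 mg/L
Dose 2 (60 mg at t=6 h): 60·exp(−0.04951·35) = 10.607 mg/L
Dose 3 (110 mg at t=12 h): 110·exp(−0.04951·29) = 26.172 mg/L
Dose 4 (485 mg at t=18 h): 485·exp(−0.04951·23) = 155.308 mg/L
Dose 5 (305 mg at t=24 h): 305·exp(−0.04951·17) = 131.451 mg/L
Dose 6 (375 mg at t=30 h): 375·exp(−0.04951·11) = 217.524 mg/L
Dose 7 (10 mg at t=36 h): 10·exp(−0.04951·5) = 7.807 mg/L
C(41) = 60.419 + 10.607 + 26.172 + 155.308 + 131.451 + 217.524 + 7.807 = 609.286 mg/L

609.286 mg/L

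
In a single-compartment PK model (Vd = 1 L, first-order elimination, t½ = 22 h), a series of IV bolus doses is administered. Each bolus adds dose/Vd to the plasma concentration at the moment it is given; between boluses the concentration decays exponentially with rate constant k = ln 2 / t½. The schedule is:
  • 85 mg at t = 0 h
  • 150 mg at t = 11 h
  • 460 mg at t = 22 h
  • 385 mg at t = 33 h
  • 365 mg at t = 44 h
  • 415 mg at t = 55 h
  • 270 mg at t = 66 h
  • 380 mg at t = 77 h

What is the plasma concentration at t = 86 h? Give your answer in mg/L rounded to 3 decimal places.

836.915 mg/L

k = ln 2 / 22 = 0.03151 per h
Dose 1 (85 mg at t=0 h): 85·exp(−0.03151·86) = 5.658 mg/L
Dose 2 (150 mg at t=11 h): 150·exp(−0.03151·75) = 14.121 mg/L
Dose 3 (460 mg at t=22 h): 460·exp(−0.03151·64) = 61.240 mg/L
Dose 4 (385 mg at t=33 h): 385·exp(−0.03151·53) = 72.486 mg/L
Dose 5 (365 mg at t=44 h): 365·exp(−0.03151·42) = 97.185 mg/L
Dose 6 (415 mg at t=55 h): 415·exp(−0.03151·31) = 156.268 mg/L
Dose 7 (270 mg at t=66 h): 270·exp(−0.03151·20) = 143.781 mg/L
Dose 8 (380 mg at t=77 h): 380·exp(−0.03151·9) = 286.177 mg/L
C(86) = 5.658 + 14.121 + 61.240 + 72.486 + 97.185 + 156.268 + 143.781 + 286.177 = 836.915 mg/L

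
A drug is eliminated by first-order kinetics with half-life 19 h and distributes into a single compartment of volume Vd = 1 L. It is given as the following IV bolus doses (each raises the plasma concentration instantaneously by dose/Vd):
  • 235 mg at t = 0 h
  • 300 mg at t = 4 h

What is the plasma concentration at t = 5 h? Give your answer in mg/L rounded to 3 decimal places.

485.069 mg/L

k = ln 2 / 19 = 0.03648 per h
Dose 1 (235 mg at t=0 h): 235·exp(−0.03648·5) = 195.817 mg/L
Dose 2 (300 mg at t=4 h): 300·exp(−0.03648·1) = 289.253 mg/L
C(5) = 195.817 + 289.253 = 485.069 mg/L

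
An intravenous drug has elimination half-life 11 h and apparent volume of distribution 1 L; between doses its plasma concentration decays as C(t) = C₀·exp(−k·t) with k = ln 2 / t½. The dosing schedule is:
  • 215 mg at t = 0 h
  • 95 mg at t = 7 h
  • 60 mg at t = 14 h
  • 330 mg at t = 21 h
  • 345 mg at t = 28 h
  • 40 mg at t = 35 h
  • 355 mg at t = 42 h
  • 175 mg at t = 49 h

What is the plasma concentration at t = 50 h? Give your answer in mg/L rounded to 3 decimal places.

k = ln 2 / 11 = 0.06301 per h
Dose 1 (215 mg at t=0 h): 215·exp(−0.06301·50) = 9.207 mg/L
Dose 2 (95 mg at t=7 h): 95·exp(−0.06301·43) = 6.324 mg/L
Dose 3 (60 mg at t=14 h): 60·exp(−0.06301·36) = 6.208 mg/L
Dose 4 (330 mg at t=21 h): 330·exp(−0.06301·29) = 53.075 mg/L
Dose 5 (345 mg at t=28 h): 345·exp(−0.06301·22) = 86.250 mg/L
Dose 6 (40 mg at t=35 h): 40·exp(−0.06301·15) = 15.544 mg/L
Dose 7 (355 mg at t=42 h): 355·exp(−0.06301·8) = 214.436 mg/L
Dose 8 (175 mg at t=49 h): 175·exp(−0.06301·1) = 164.313 mg/L
C(50) = 9.207 + 6.324 + 6.208 + 53.075 + 86.250 + 15.544 + 214.436 + 164.313 = 555.357 mg/L

555.357 mg/L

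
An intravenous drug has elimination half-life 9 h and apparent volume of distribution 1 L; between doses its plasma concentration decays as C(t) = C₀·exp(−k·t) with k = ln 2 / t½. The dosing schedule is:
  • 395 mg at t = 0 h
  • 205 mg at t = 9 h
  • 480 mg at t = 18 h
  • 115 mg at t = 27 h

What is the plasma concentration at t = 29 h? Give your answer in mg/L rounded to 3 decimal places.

390.582 mg/L

k = ln 2 / 9 = 0.07702 per h
Dose 1 (395 mg at t=0 h): 395·exp(−0.07702·29) = 42.326 mg/L
Dose 2 (205 mg at t=9 h): 205·exp(−0.07702·20) = 43.934 mg/L
Dose 3 (480 mg at t=18 h): 480·exp(−0.07702·11) = 205.739 mg/L
Dose 4 (115 mg at t=27 h): 115·exp(−0.07702·2) = 98.583 mg/L
C(29) = 42.326 + 43.934 + 205.739 + 98.583 = 390.582 mg/L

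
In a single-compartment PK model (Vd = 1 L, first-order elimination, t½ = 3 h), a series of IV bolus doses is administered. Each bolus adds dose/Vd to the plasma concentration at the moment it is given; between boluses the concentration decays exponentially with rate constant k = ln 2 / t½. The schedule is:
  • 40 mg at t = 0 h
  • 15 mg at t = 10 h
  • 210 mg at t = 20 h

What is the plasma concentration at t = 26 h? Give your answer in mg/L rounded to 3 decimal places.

52.970 mg/L

k = ln 2 / 3 = 0.23105 per h
Dose 1 (40 mg at t=0 h): 40·exp(−0.23105·26) = 0.098 mg/L
Dose 2 (15 mg at t=10 h): 15·exp(−0.23105·16) = 0.372 mg/L
Dose 3 (210 mg at t=20 h): 210·exp(−0.23105·6) = 52.500 mg/L
C(26) = 0.098 + 0.372 + 52.500 = 52.970 mg/L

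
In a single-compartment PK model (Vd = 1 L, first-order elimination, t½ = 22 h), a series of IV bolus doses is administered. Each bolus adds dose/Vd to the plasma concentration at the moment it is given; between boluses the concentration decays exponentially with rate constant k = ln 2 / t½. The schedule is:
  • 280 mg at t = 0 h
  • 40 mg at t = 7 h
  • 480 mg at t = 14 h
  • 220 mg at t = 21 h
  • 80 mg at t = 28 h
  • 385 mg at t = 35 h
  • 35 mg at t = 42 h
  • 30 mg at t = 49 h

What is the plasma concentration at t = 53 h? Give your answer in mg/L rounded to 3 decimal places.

588.796 mg/L

k = ln 2 / 22 = 0.03151 per h
Dose 1 (280 mg at t=0 h): 280·exp(−0.03151·53) = 52.717 mg/L
Dose 2 (40 mg at t=7 h): 40·exp(−0.03151·46) = 9.389 mg/L
Dose 3 (480 mg at t=14 h): 480·exp(−0.03151·39) = 140.474 mg/L
Dose 4 (220 mg at t=21 h): 220·exp(−0.03151·32) = 80.271 mg/L
Dose 5 (80 mg at t=28 h): 80·exp(−0.03151·25) = 36.392 mg/L
Dose 6 (385 mg at t=35 h): 385·exp(−0.03151·18) = 218.355 mg/L
Dose 7 (35 mg at t=42 h): 35·exp(−0.03151·11) = 24.749 mg/L
Dose 8 (30 mg at t=49 h): 30·exp(−0.03151·4) = 26.448 mg/L
C(53) = 52.717 + 9.389 + 140.474 + 80.271 + 36.392 + 218.355 + 24.749 + 26.448 = 588.796 mg/L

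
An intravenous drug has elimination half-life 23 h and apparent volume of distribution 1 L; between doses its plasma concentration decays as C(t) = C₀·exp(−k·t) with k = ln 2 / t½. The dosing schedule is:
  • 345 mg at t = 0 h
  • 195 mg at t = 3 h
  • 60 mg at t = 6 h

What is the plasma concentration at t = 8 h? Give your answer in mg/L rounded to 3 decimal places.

495.303 mg/L

k = ln 2 / 23 = 0.03014 per h
Dose 1 (345 mg at t=0 h): 345·exp(−0.03014·8) = 271.090 mg/L
Dose 2 (195 mg at t=3 h): 195·exp(−0.03014·5) = 167.723 mg/L
Dose 3 (60 mg at t=6 h): 60·exp(−0.03014·2) = 56.490 mg/L
C(8) = 271.090 + 167.723 + 56.490 = 495.303 mg/L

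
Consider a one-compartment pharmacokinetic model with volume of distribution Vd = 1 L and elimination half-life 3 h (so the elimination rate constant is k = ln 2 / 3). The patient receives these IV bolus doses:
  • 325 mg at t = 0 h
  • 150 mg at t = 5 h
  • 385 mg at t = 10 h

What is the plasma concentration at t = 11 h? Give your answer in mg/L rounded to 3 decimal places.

368.667 mg/L

k = ln 2 / 3 = 0.23105 per h
Dose 1 (325 mg at t=0 h): 325·exp(−0.23105·11) = 25.592 mg/L
Dose 2 (150 mg at t=5 h): 150·exp(−0.23105·6) = 37.500 mg/L
Dose 3 (385 mg at t=10 h): 385·exp(−0.23105·1) = 305.575 mg/L
C(11) = 25.592 + 37.500 + 305.575 = 368.667 mg/L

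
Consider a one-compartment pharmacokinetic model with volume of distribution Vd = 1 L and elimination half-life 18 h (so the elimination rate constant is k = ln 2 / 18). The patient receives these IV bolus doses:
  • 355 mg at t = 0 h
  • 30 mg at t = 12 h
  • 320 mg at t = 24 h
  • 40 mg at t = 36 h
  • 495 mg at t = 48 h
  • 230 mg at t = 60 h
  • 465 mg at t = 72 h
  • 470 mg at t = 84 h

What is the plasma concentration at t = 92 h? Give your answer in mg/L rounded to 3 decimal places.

k = ln 2 / 18 = 0.03851 per h
Dose 1 (355 mg at t=0 h): 355·exp(−0.03851·92) = 10.271 mg/L
Dose 2 (30 mg at t=12 h): 30·exp(−0.03851·80) = 1.378 mg/L
Dose 3 (320 mg at t=24 h): 320·exp(−0.03851·68) = 23.331 mg/L
Dose 4 (40 mg at t=36 h): 40·exp(−0.03851·56) = 4.629 mg/L
Dose 5 (495 mg at t=48 h): 495·exp(−0.03851·44) = 90.940 mg/L
Dose 6 (230 mg at t=60 h): 230·exp(−0.03851·32) = 67.075 mg/L
Dose 7 (465 mg at t=72 h): 465·exp(−0.03851·20) = 215.266 mg/L
Dose 8 (470 mg at t=84 h): 470·exp(−0.03851·8) = 345.388 mg/L
C(92) = 10.271 + 1.378 + 23.331 + 4.629 + 90.940 + 67.075 + 215.266 + 345.388 = 758.278 mg/L

758.278 mg/L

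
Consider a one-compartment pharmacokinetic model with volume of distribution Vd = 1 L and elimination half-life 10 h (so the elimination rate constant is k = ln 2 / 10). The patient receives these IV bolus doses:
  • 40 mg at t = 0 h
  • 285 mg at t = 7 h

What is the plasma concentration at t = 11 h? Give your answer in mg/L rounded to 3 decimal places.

234.650 mg/L

k = ln 2 / 10 = 0.06931 per h
Dose 1 (40 mg at t=0 h): 40·exp(−0.06931·11) = 18.661 mg/L
Dose 2 (285 mg at t=7 h): 285·exp(−0.06931·4) = 215.990 mg/L
C(11) = 18.661 + 215.990 = 234.650 mg/L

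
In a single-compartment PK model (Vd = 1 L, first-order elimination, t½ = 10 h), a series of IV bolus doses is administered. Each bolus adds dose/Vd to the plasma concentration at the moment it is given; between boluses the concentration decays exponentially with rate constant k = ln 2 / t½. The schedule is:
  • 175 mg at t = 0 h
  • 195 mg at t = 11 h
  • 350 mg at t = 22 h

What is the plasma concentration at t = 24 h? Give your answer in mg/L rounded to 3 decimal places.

417.044 mg/L

k = ln 2 / 10 = 0.06931 per h
Dose 1 (175 mg at t=0 h): 175·exp(−0.06931·24) = 33.156 mg/L
Dose 2 (195 mg at t=11 h): 195·exp(−0.06931·13) = 79.195 mg/L
Dose 3 (350 mg at t=22 h): 350·exp(−0.06931·2) = 304.693 mg/L
C(24) = 33.156 + 79.195 + 304.693 = 417.044 mg/L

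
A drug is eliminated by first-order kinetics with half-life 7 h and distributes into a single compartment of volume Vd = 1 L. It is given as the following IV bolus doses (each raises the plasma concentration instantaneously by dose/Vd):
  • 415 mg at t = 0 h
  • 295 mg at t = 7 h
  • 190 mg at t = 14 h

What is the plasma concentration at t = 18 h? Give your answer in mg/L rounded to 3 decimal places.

k = ln 2 / 7 = 0.09902 per h
Dose 1 (415 mg at t=0 h): 415·exp(−0.09902·18) = 69.819 mg/L
Dose 2 (295 mg at t=7 h): 295·exp(−0.09902·11) = 99.260 mg/L
Dose 3 (190 mg at t=14 h): 190·exp(−0.09902·4) = 127.861 mg/L
C(18) = 69.819 + 99.260 + 127.861 = 296.939 mg/L

296.939 mg/L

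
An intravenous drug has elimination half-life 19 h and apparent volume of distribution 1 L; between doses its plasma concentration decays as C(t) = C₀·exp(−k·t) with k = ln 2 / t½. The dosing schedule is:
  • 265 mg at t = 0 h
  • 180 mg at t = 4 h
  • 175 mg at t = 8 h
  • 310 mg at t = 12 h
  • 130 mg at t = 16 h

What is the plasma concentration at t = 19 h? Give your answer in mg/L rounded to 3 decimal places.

k = ln 2 / 19 = 0.03648 per h
Dose 1 (265 mg at t=0 h): 265·exp(−0.03648·19) = 132.500 mg/L
Dose 2 (180 mg at t=4 h): 180·exp(−0.03648·15) = 104.140 mg/L
Dose 3 (175 mg at t=8 h): 175·exp(−0.03648·11) = 117.154 mg/L
Dose 4 (310 mg at t=12 h): 310·exp(−0.03648·7) = 240.135 mg/L
Dose 5 (130 mg at t=16 h): 130·exp(−0.03648·3) = 116.523 mg/L
C(19) = 132.500 + 104.140 + 117.154 + 240.135 + 116.523 = 710.452 mg/L

710.452 mg/L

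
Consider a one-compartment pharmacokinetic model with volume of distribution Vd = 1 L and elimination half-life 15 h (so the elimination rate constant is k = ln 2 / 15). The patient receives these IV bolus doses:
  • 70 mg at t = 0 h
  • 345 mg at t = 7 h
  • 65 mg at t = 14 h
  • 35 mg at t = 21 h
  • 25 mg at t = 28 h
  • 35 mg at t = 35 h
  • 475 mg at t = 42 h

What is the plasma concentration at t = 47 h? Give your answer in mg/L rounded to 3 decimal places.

494.485 mg/L

k = ln 2 / 15 = 0.04621 per h
Dose 1 (70 mg at t=0 h): 70·exp(−0.04621·47) = 7.978 mg/L
Dose 2 (345 mg at t=7 h): 345·exp(−0.04621·40) = 54.334 mg/L
Dose 3 (65 mg at t=14 h): 65·exp(−0.04621·33) = 14.146 mg/L
Dose 4 (35 mg at t=21 h): 35·exp(−0.04621·26) = 10.526 mg/L
Dose 5 (25 mg at t=28 h): 25·exp(−0.04621·19) = 10.390 mg/L
Dose 6 (35 mg at t=35 h): 35·exp(−0.04621·12) = 20.102 mg/L
Dose 7 (475 mg at t=42 h): 475·exp(−0.04621·5) = 377.008 mg/L
C(47) = 7.978 + 54.334 + 14.146 + 10.526 + 10.390 + 20.102 + 377.008 = 494.485 mg/L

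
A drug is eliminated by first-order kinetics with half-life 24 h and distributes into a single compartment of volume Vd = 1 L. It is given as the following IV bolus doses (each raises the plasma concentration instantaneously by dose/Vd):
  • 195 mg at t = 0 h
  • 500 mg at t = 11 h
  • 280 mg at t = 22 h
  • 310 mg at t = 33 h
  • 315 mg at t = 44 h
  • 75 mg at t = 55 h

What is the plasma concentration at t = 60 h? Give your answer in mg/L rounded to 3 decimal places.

k = ln 2 / 24 = 0.02888 per h
Dose 1 (195 mg at t=0 h): 195·exp(−0.02888·60) = 34.471 mg/L
Dose 2 (500 mg at t=11 h): 500·exp(−0.02888·49) = 121.441 mg/L
Dose 3 (280 mg at t=22 h): 280·exp(−0.02888·38) = 93.439 mg/L
Dose 4 (310 mg at t=33 h): 310·exp(−0.02888·27) = 142.136 mg/L
Dose 5 (315 mg at t=44 h): 315·exp(−0.02888·16) = 198.438 mg/L
Dose 6 (75 mg at t=55 h): 75·exp(−0.02888·5) = 64.915 mg/L
C(60) = 34.471 + 121.441 + 93.439 + 142.136 + 198.438 + 64.915 = 654.840 mg/L

654.840 mg/L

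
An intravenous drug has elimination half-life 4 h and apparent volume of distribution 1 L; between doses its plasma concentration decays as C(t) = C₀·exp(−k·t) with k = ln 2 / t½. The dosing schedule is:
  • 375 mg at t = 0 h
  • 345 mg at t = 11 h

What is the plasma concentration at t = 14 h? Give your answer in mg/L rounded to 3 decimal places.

238.284 mg/L

k = ln 2 / 4 = 0.17329 per h
Dose 1 (375 mg at t=0 h): 375·exp(−0.17329·14) = 33.146 mg/L
Dose 2 (345 mg at t=11 h): 345·exp(−0.17329·3) = 205.138 mg/L
C(14) = 33.146 + 205.138 = 238.284 mg/L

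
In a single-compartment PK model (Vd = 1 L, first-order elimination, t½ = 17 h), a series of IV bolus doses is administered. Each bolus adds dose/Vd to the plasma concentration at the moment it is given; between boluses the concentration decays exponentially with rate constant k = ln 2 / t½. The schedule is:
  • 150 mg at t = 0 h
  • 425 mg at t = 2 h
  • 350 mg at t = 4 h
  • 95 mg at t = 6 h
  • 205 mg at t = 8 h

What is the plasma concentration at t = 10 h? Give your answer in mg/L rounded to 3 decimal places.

950.178 mg/L

k = ln 2 / 17 = 0.04077 per h
Dose 1 (150 mg at t=0 h): 150·exp(−0.04077·10) = 99.773 mg/L
Dose 2 (425 mg at t=2 h): 425·exp(−0.04077·8) = 306.710 mg/L
Dose 3 (350 mg at t=4 h): 350·exp(−0.04077·6) = 274.045 mg/L
Dose 4 (95 mg at t=6 h): 95·exp(−0.04077·4) = 80.704 mg/L
Dose 5 (205 mg at t=8 h): 205·exp(−0.04077·2) = 188.946 mg/L
C(10) = 99.773 + 306.710 + 274.045 + 80.704 + 188.946 = 950.178 mg/L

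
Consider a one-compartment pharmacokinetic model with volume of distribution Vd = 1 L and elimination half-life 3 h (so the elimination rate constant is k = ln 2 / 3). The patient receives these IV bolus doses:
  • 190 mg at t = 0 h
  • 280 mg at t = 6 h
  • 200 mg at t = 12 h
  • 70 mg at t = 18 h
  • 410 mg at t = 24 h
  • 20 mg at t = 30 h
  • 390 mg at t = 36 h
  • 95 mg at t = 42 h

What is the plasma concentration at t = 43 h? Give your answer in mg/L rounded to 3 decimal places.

159.300 mg/L

k = ln 2 / 3 = 0.23105 per h
Dose 1 (190 mg at t=0 h): 190·exp(−0.23105·43) = 0.009 mg/L
Dose 2 (280 mg at t=6 h): 280·exp(−0.23105·37) = 0.054 mg/L
Dose 3 (200 mg at t=12 h): 200·exp(−0.23105·31) = 0.155 mg/L
Dose 4 (70 mg at t=18 h): 70·exp(−0.23105·25) = 0.217 mg/L
Dose 5 (410 mg at t=24 h): 410·exp(−0.23105·19) = 5.085 mg/L
Dose 6 (20 mg at t=30 h): 20·exp(−0.23105·13) = 0.992 mg/L
Dose 7 (390 mg at t=36 h): 390·exp(−0.23105·7) = 77.386 mg/L
Dose 8 (95 mg at t=42 h): 95·exp(−0.23105·1) = 75.402 mg/L
C(43) = 0.009 + 0.054 + 0.155 + 0.217 + 5.085 + 0.992 + 77.386 + 75.402 = 159.300 mg/L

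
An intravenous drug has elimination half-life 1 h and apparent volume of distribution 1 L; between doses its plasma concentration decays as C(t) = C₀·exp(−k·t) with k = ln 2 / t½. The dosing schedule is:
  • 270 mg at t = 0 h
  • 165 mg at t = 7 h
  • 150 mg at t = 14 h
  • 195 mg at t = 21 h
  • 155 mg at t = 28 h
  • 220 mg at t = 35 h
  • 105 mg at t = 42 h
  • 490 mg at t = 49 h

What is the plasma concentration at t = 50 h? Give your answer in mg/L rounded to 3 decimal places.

245.417 mg/L

k = ln 2 / 1 = 0.69315 per h
Dose 1 (270 mg at t=0 h): 270·exp(−0.69315·50) = 0.000 mg/L
Dose 2 (165 mg at t=7 h): 165·exp(−0.69315·43) = 0.000 mg/L
Dose 3 (150 mg at t=14 h): 150·exp(−0.69315·36) = 0.000 mg/L
Dose 4 (195 mg at t=21 h): 195·exp(−0.69315·29) = 0.000 mg/L
Dose 5 (155 mg at t=28 h): 155·exp(−0.69315·22) = 0.000 mg/L
Dose 6 (220 mg at t=35 h): 220·exp(−0.69315·15) = 0.007 mg/L
Dose 7 (105 mg at t=42 h): 105·exp(−0.69315·8) = 0.410 mg/L
Dose 8 (490 mg at t=49 h): 490·exp(−0.69315·1) = 245.000 mg/L
C(50) = 0.000 + 0.000 + 0.000 + 0.000 + 0.000 + 0.007 + 0.410 + 245.000 = 245.417 mg/L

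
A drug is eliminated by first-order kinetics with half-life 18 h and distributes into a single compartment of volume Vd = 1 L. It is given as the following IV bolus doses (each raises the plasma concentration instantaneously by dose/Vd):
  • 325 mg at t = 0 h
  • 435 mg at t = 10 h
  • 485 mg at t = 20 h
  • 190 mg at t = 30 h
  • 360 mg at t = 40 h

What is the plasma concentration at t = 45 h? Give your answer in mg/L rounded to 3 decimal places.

k = ln 2 / 18 = 0.03851 per h
Dose 1 (325 mg at t=0 h): 325·exp(−0.03851·45) = 57.452 mg/L
Dose 2 (435 mg at t=10 h): 435·exp(−0.03851·35) = 113.019 mg/L
Dose 3 (485 mg at t=20 h): 485·exp(−0.03851·25) = 185.202 mg/L
Dose 4 (190 mg at t=30 h): 190·exp(−0.03851·15) = 106.634 mg/L
Dose 5 (360 mg at t=40 h): 360·exp(−0.03851·5) = 296.950 mg/L
C(45) = 57.452 + 113.019 + 185.202 + 106.634 + 296.950 = 759.257 mg/L

759.257 mg/L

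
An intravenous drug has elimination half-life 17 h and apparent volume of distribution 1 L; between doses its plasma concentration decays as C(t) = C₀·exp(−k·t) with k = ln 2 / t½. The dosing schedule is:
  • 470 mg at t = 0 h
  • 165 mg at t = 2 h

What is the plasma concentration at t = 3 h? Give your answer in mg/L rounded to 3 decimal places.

574.294 mg/L

k = ln 2 / 17 = 0.04077 per h
Dose 1 (470 mg at t=0 h): 470·exp(−0.04077·3) = 415.887 mg/L
Dose 2 (165 mg at t=2 h): 165·exp(−0.04077·1) = 158.408 mg/L
C(3) = 415.887 + 158.408 = 574.294 mg/L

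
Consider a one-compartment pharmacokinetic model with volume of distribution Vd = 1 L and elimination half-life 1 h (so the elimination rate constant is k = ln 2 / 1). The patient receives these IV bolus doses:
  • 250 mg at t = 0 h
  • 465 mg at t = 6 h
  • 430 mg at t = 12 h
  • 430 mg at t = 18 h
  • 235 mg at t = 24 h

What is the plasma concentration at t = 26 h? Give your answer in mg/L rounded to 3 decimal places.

k = ln 2 / 1 = 0.69315 per h
Dose 1 (250 mg at t=0 h): 250·exp(−0.69315·26) = 0.000 mg/L
Dose 2 (465 mg at t=6 h): 465·exp(−0.69315·20) = 0.000 mg/L
Dose 3 (430 mg at t=12 h): 430·exp(−0.69315·14) = 0.026 mg/L
Dose 4 (430 mg at t=18 h): 430·exp(−0.69315·8) = 1.680 mg/L
Dose 5 (235 mg at t=24 h): 235·exp(−0.69315·2) = 58.750 mg/L
C(26) = 0.000 + 0.000 + 0.026 + 1.680 + 58.750 = 60.456 mg/L

60.456 mg/L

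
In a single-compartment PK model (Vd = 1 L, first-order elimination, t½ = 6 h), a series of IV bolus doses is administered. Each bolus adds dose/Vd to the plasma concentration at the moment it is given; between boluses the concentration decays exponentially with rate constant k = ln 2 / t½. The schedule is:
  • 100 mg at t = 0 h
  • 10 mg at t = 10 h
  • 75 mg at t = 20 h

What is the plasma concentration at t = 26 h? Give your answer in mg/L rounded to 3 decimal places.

44.036 mg/L

k = ln 2 / 6 = 0.11552 per h
Dose 1 (100 mg at t=0 h): 100·exp(−0.11552·26) = 4.961 mg/L
Dose 2 (10 mg at t=10 h): 10·exp(−0.11552·16) = 1.575 mg/L
Dose 3 (75 mg at t=20 h): 75·exp(−0.11552·6) = 37.500 mg/L
C(26) = 4.961 + 1.575 + 37.500 = 44.036 mg/L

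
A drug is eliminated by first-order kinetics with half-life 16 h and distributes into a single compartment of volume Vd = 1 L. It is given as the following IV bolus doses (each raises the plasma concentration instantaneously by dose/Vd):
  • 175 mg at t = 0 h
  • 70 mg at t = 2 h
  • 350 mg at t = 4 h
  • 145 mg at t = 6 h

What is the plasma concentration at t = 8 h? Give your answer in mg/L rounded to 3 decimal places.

k = ln 2 / 16 = 0.04332 per h
Dose 1 (175 mg at t=0 h): 175·exp(−0.04332·8) = 123.744 mg/L
Dose 2 (70 mg at t=2 h): 70·exp(−0.04332·6) = 53.977 mg/L
Dose 3 (350 mg at t=4 h): 350·exp(−0.04332·4) = 294.314 mg/L
Dose 4 (145 mg at t=6 h): 145·exp(−0.04332·2) = 132.966 mg/L
C(8) = 123.744 + 53.977 + 294.314 + 132.966 = 605.000 mg/L

605.000 mg/L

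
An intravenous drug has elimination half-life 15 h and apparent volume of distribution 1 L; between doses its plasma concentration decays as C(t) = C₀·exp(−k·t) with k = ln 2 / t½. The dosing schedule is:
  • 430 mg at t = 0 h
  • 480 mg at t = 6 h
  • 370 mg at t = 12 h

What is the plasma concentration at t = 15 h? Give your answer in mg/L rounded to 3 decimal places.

853.786 mg/L

k = ln 2 / 15 = 0.04621 per h
Dose 1 (430 mg at t=0 h): 430·exp(−0.04621·15) = 215.000 mg/L
Dose 2 (480 mg at t=6 h): 480·exp(−0.04621·9) = 316.682 mg/L
Dose 3 (370 mg at t=12 h): 370·exp(−0.04621·3) = 322.104 mg/L
C(15) = 215.000 + 316.682 + 322.104 = 853.786 mg/L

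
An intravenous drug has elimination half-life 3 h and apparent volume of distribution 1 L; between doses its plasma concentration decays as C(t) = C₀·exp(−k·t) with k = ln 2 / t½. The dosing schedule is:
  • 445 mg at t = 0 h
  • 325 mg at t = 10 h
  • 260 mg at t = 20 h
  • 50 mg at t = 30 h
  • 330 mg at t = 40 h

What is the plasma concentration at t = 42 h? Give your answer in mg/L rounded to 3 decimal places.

k = ln 2 / 3 = 0.23105 per h
Dose 1 (445 mg at t=0 h): 445·exp(−0.23105·42) = 0.027 mg/L
Dose 2 (325 mg at t=10 h): 325·exp(−0.23105·32) = 0.200 mg/L
Dose 3 (260 mg at t=20 h): 260·exp(−0.23105·22) = 1.612 mg/L
Dose 4 (50 mg at t=30 h): 50·exp(−0.23105·12) = 3.125 mg/L
Dose 5 (330 mg at t=40 h): 330·exp(−0.23105·2) = 207.887 mg/L
C(42) = 0.027 + 0.200 + 1.612 + 3.125 + 207.887 = 212.851 mg/L

212.851 mg/L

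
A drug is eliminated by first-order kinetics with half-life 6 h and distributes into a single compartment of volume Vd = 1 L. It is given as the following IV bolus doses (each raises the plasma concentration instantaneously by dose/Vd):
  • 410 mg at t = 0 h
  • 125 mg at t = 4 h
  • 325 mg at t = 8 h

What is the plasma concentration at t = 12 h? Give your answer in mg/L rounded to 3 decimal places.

356.843 mg/L

k = ln 2 / 6 = 0.11552 per h
Dose 1 (410 mg at t=0 h): 410·exp(−0.11552·12) = 102.500 mg/L
Dose 2 (125 mg at t=4 h): 125·exp(−0.11552·8) = 49.606 mg/L
Dose 3 (325 mg at t=8 h): 325·exp(−0.11552·4) = 204.737 mg/L
C(12) = 102.500 + 49.606 + 204.737 = 356.843 mg/L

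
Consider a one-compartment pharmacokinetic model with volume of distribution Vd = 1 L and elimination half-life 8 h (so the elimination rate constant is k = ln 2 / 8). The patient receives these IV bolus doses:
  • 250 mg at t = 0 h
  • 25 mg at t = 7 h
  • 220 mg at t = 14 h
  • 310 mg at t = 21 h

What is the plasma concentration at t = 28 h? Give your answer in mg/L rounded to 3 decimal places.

k = ln 2 / 8 = 0.08664 per h
Dose 1 (250 mg at t=0 h): 250·exp(−0.08664·28) = 22.097 mg/L
Dose 2 (25 mg at t=7 h): 25·exp(−0.08664·21) = 4.053 mg/L
Dose 3 (220 mg at t=14 h): 220·exp(−0.08664·14) = 65.406 mg/L
Dose 4 (310 mg at t=21 h): 310·exp(−0.08664·7) = 169.029 mg/L
C(28) = 22.097 + 4.053 + 65.406 + 169.029 = 260.585 mg/L

260.585 mg/L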